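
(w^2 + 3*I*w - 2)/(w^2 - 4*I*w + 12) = (w + I)/(w - 6*I)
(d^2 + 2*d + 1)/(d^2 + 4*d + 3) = (d + 1)/(d + 3)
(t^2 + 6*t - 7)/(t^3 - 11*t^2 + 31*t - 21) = (t + 7)/(t^2 - 10*t + 21)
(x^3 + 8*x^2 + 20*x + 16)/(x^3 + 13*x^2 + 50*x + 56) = (x + 2)/(x + 7)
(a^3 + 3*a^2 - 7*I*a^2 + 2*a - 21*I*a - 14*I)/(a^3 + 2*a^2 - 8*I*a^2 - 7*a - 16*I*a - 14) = (a + 1)/(a - I)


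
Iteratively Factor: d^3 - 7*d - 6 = (d + 2)*(d^2 - 2*d - 3) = (d - 3)*(d + 2)*(d + 1)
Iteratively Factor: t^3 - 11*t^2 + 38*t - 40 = (t - 5)*(t^2 - 6*t + 8) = (t - 5)*(t - 4)*(t - 2)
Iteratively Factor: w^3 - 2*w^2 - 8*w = (w)*(w^2 - 2*w - 8) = w*(w - 4)*(w + 2)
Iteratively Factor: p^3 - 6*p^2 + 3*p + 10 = (p + 1)*(p^2 - 7*p + 10) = (p - 2)*(p + 1)*(p - 5)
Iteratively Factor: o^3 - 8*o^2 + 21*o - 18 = (o - 3)*(o^2 - 5*o + 6) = (o - 3)^2*(o - 2)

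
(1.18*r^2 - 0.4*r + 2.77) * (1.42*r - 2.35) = 1.6756*r^3 - 3.341*r^2 + 4.8734*r - 6.5095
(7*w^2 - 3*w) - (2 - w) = 7*w^2 - 2*w - 2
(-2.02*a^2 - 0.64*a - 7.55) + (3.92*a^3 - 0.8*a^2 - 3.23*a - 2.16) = 3.92*a^3 - 2.82*a^2 - 3.87*a - 9.71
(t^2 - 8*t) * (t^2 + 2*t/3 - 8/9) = t^4 - 22*t^3/3 - 56*t^2/9 + 64*t/9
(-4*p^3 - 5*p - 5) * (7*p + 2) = -28*p^4 - 8*p^3 - 35*p^2 - 45*p - 10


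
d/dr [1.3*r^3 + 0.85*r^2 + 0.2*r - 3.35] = 3.9*r^2 + 1.7*r + 0.2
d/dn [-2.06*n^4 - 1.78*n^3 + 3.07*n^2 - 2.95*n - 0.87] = -8.24*n^3 - 5.34*n^2 + 6.14*n - 2.95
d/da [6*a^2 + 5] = 12*a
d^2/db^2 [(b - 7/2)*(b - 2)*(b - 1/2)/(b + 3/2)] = 2*(8*b^3 + 36*b^2 + 54*b - 253)/(8*b^3 + 36*b^2 + 54*b + 27)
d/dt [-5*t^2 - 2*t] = -10*t - 2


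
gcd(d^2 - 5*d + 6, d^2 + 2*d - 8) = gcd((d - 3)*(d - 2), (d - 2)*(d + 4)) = d - 2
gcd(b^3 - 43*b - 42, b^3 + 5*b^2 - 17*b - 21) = b + 1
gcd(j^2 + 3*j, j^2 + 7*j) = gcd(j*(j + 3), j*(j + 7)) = j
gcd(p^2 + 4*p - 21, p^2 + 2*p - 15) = p - 3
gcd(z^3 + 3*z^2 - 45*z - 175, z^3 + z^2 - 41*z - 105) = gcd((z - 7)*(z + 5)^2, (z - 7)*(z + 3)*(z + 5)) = z^2 - 2*z - 35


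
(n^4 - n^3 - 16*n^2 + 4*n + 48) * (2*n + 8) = 2*n^5 + 6*n^4 - 40*n^3 - 120*n^2 + 128*n + 384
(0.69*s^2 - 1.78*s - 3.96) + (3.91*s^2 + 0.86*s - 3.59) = 4.6*s^2 - 0.92*s - 7.55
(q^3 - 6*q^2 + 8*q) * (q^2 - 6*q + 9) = q^5 - 12*q^4 + 53*q^3 - 102*q^2 + 72*q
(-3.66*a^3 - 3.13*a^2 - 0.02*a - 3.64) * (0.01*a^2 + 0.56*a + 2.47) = -0.0366*a^5 - 2.0809*a^4 - 10.7932*a^3 - 7.7787*a^2 - 2.0878*a - 8.9908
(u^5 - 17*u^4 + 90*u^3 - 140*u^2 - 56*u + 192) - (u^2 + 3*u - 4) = u^5 - 17*u^4 + 90*u^3 - 141*u^2 - 59*u + 196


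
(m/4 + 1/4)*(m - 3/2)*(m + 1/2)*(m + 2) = m^4/4 + m^3/2 - 7*m^2/16 - 17*m/16 - 3/8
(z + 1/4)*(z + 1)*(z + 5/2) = z^3 + 15*z^2/4 + 27*z/8 + 5/8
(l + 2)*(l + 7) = l^2 + 9*l + 14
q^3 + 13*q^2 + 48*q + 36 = (q + 1)*(q + 6)^2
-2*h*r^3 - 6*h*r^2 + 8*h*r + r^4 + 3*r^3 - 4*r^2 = r*(-2*h + r)*(r - 1)*(r + 4)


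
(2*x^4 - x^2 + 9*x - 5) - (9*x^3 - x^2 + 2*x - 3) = 2*x^4 - 9*x^3 + 7*x - 2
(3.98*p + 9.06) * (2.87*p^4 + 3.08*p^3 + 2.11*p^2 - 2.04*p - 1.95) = 11.4226*p^5 + 38.2606*p^4 + 36.3026*p^3 + 10.9974*p^2 - 26.2434*p - 17.667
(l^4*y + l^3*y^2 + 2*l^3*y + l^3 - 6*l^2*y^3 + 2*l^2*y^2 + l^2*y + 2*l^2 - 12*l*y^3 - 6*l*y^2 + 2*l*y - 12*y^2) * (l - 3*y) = l^5*y - 2*l^4*y^2 + 2*l^4*y + l^4 - 9*l^3*y^3 - 4*l^3*y^2 - 2*l^3*y + 2*l^3 + 18*l^2*y^4 - 18*l^2*y^3 - 9*l^2*y^2 - 4*l^2*y + 36*l*y^4 + 18*l*y^3 - 18*l*y^2 + 36*y^3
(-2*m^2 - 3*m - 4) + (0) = -2*m^2 - 3*m - 4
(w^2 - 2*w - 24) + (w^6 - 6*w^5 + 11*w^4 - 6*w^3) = w^6 - 6*w^5 + 11*w^4 - 6*w^3 + w^2 - 2*w - 24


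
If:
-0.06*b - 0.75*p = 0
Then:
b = -12.5*p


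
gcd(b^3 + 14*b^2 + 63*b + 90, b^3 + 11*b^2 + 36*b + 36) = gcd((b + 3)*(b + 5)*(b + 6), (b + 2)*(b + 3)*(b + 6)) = b^2 + 9*b + 18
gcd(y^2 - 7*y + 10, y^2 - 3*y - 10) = y - 5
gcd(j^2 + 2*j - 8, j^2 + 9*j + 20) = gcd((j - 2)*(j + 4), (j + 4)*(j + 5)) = j + 4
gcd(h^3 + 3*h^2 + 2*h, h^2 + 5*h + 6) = h + 2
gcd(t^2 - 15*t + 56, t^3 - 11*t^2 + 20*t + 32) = t - 8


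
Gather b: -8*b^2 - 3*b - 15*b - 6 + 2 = -8*b^2 - 18*b - 4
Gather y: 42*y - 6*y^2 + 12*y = -6*y^2 + 54*y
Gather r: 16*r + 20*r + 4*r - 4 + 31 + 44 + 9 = 40*r + 80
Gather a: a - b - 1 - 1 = a - b - 2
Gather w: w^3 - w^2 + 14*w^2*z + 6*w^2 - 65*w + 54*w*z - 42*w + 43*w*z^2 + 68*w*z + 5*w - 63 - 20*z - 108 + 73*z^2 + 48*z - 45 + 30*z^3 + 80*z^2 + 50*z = w^3 + w^2*(14*z + 5) + w*(43*z^2 + 122*z - 102) + 30*z^3 + 153*z^2 + 78*z - 216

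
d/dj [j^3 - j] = 3*j^2 - 1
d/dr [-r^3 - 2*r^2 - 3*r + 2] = -3*r^2 - 4*r - 3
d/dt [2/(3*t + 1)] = -6/(3*t + 1)^2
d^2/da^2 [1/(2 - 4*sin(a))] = (sin(a) - cos(2*a) - 3)/(2*sin(a) - 1)^3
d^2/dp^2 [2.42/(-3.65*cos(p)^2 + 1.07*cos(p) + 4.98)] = (-128.9618*(1 - cos(p)^2)^2 + 28.35393*cos(p)^3 - 243.204918*cos(p)^2 - 43.812648*cos(p) + 222.479796)/(-3.65*cos(p)^2 + 1.07*cos(p) + 4.98)^3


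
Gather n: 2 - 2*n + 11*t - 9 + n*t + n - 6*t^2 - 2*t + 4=n*(t - 1) - 6*t^2 + 9*t - 3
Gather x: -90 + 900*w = 900*w - 90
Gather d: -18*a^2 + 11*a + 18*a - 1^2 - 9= -18*a^2 + 29*a - 10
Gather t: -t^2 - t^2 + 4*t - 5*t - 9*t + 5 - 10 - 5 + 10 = -2*t^2 - 10*t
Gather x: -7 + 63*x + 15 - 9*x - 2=54*x + 6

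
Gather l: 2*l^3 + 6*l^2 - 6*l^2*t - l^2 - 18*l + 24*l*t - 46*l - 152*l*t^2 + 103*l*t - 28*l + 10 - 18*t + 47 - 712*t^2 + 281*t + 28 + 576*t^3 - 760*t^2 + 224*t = 2*l^3 + l^2*(5 - 6*t) + l*(-152*t^2 + 127*t - 92) + 576*t^3 - 1472*t^2 + 487*t + 85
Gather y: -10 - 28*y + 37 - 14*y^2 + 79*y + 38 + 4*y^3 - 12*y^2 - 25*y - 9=4*y^3 - 26*y^2 + 26*y + 56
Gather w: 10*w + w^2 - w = w^2 + 9*w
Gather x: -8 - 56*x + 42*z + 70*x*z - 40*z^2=x*(70*z - 56) - 40*z^2 + 42*z - 8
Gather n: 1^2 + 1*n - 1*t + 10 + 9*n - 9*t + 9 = 10*n - 10*t + 20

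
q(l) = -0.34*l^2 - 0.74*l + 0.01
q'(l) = -0.68*l - 0.74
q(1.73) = -2.29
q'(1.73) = -1.92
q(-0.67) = 0.35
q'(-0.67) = -0.28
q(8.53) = -31.04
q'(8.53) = -6.54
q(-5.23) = -5.42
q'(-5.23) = 2.82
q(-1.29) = 0.40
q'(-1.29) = 0.14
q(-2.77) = -0.55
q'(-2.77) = 1.14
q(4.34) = -9.61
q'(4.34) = -3.69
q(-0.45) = 0.27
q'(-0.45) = -0.43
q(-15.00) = -65.39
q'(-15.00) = 9.46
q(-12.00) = -40.07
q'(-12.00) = 7.42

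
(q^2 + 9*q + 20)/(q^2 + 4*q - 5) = (q + 4)/(q - 1)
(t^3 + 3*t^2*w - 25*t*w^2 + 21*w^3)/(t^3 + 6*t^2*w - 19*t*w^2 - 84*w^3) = (t^2 - 4*t*w + 3*w^2)/(t^2 - t*w - 12*w^2)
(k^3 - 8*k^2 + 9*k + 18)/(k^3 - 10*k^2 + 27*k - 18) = (k + 1)/(k - 1)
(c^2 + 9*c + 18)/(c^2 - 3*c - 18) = (c + 6)/(c - 6)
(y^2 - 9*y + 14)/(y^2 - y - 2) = (y - 7)/(y + 1)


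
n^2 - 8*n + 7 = (n - 7)*(n - 1)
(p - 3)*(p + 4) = p^2 + p - 12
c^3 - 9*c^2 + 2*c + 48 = (c - 8)*(c - 3)*(c + 2)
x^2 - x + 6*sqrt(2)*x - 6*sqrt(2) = (x - 1)*(x + 6*sqrt(2))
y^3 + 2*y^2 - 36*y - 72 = (y - 6)*(y + 2)*(y + 6)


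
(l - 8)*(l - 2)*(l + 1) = l^3 - 9*l^2 + 6*l + 16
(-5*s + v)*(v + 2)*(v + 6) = -5*s*v^2 - 40*s*v - 60*s + v^3 + 8*v^2 + 12*v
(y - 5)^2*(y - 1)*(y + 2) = y^4 - 9*y^3 + 13*y^2 + 45*y - 50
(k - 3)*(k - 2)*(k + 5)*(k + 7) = k^4 + 7*k^3 - 19*k^2 - 103*k + 210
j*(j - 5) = j^2 - 5*j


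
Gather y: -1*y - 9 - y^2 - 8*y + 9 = -y^2 - 9*y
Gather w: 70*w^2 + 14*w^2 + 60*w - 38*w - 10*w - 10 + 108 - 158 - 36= 84*w^2 + 12*w - 96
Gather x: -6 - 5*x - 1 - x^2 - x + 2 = -x^2 - 6*x - 5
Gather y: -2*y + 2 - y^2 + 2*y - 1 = 1 - y^2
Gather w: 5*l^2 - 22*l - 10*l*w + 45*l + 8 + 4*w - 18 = 5*l^2 + 23*l + w*(4 - 10*l) - 10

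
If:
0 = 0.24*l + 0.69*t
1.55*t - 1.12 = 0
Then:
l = -2.08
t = 0.72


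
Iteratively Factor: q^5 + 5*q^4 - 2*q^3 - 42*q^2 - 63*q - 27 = (q + 3)*(q^4 + 2*q^3 - 8*q^2 - 18*q - 9) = (q + 3)^2*(q^3 - q^2 - 5*q - 3) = (q + 1)*(q + 3)^2*(q^2 - 2*q - 3) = (q + 1)^2*(q + 3)^2*(q - 3)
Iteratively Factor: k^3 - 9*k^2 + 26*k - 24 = (k - 2)*(k^2 - 7*k + 12) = (k - 4)*(k - 2)*(k - 3)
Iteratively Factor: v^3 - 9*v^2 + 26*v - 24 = (v - 4)*(v^2 - 5*v + 6) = (v - 4)*(v - 3)*(v - 2)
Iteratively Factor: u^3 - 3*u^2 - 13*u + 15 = (u - 5)*(u^2 + 2*u - 3) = (u - 5)*(u - 1)*(u + 3)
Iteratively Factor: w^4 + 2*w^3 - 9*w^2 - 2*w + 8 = (w + 4)*(w^3 - 2*w^2 - w + 2) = (w - 1)*(w + 4)*(w^2 - w - 2) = (w - 1)*(w + 1)*(w + 4)*(w - 2)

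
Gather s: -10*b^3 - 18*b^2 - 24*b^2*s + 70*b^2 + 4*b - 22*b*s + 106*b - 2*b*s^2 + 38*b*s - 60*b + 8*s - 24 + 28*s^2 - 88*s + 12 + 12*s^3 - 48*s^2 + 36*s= -10*b^3 + 52*b^2 + 50*b + 12*s^3 + s^2*(-2*b - 20) + s*(-24*b^2 + 16*b - 44) - 12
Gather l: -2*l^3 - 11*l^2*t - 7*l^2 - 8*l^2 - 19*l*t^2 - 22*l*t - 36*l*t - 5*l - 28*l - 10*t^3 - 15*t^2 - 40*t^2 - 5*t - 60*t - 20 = -2*l^3 + l^2*(-11*t - 15) + l*(-19*t^2 - 58*t - 33) - 10*t^3 - 55*t^2 - 65*t - 20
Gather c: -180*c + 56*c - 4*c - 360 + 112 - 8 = -128*c - 256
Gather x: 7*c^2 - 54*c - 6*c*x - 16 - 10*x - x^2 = 7*c^2 - 54*c - x^2 + x*(-6*c - 10) - 16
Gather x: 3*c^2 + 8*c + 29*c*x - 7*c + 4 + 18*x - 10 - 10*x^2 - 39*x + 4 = 3*c^2 + c - 10*x^2 + x*(29*c - 21) - 2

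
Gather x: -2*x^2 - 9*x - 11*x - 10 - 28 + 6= -2*x^2 - 20*x - 32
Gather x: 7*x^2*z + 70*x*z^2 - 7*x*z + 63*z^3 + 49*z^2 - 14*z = 7*x^2*z + x*(70*z^2 - 7*z) + 63*z^3 + 49*z^2 - 14*z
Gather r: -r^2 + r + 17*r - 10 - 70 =-r^2 + 18*r - 80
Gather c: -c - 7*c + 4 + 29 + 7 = 40 - 8*c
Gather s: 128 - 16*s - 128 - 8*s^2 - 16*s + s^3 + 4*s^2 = s^3 - 4*s^2 - 32*s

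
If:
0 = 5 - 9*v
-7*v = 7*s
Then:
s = -5/9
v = 5/9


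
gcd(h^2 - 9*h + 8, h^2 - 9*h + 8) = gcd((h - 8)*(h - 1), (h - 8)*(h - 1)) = h^2 - 9*h + 8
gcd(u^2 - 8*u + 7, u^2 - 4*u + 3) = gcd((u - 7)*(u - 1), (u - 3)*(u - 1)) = u - 1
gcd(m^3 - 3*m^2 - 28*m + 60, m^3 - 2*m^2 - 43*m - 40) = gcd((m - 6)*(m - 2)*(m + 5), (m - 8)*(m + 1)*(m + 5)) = m + 5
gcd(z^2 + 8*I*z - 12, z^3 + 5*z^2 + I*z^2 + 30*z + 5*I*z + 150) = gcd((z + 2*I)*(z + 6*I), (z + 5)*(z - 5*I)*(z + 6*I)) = z + 6*I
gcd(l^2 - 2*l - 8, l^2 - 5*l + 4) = l - 4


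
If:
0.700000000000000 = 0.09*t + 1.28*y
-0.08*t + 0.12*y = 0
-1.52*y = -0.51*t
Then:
No Solution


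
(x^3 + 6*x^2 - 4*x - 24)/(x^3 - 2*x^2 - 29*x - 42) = (x^2 + 4*x - 12)/(x^2 - 4*x - 21)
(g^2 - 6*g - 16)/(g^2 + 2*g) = (g - 8)/g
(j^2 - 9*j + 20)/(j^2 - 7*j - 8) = (-j^2 + 9*j - 20)/(-j^2 + 7*j + 8)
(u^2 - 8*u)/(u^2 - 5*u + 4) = u*(u - 8)/(u^2 - 5*u + 4)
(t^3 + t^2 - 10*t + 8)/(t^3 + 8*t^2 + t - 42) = (t^2 + 3*t - 4)/(t^2 + 10*t + 21)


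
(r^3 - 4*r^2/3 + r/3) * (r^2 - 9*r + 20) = r^5 - 31*r^4/3 + 97*r^3/3 - 89*r^2/3 + 20*r/3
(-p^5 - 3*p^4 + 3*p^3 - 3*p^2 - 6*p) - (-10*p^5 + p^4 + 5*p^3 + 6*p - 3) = 9*p^5 - 4*p^4 - 2*p^3 - 3*p^2 - 12*p + 3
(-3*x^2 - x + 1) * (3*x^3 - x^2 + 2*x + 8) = -9*x^5 - 2*x^3 - 27*x^2 - 6*x + 8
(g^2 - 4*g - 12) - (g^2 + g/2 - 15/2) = -9*g/2 - 9/2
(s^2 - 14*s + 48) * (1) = s^2 - 14*s + 48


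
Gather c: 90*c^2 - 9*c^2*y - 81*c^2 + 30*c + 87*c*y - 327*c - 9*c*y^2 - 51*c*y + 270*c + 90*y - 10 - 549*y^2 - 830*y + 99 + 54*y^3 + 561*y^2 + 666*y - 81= c^2*(9 - 9*y) + c*(-9*y^2 + 36*y - 27) + 54*y^3 + 12*y^2 - 74*y + 8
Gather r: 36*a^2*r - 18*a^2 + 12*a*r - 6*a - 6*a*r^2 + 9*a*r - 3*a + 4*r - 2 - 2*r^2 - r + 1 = -18*a^2 - 9*a + r^2*(-6*a - 2) + r*(36*a^2 + 21*a + 3) - 1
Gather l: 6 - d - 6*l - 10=-d - 6*l - 4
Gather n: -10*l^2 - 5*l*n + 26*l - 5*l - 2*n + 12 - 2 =-10*l^2 + 21*l + n*(-5*l - 2) + 10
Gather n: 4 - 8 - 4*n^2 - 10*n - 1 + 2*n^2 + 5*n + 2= -2*n^2 - 5*n - 3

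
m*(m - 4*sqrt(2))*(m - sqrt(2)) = m^3 - 5*sqrt(2)*m^2 + 8*m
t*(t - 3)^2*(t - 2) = t^4 - 8*t^3 + 21*t^2 - 18*t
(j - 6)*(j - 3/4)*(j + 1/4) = j^3 - 13*j^2/2 + 45*j/16 + 9/8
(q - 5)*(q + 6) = q^2 + q - 30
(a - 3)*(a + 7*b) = a^2 + 7*a*b - 3*a - 21*b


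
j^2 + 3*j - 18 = (j - 3)*(j + 6)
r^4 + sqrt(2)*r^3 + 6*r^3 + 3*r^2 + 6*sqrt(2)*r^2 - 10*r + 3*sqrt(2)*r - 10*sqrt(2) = (r - 1)*(r + 2)*(r + 5)*(r + sqrt(2))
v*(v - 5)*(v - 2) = v^3 - 7*v^2 + 10*v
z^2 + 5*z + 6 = (z + 2)*(z + 3)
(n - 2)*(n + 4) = n^2 + 2*n - 8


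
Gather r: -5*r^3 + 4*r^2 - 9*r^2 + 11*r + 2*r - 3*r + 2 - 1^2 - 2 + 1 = -5*r^3 - 5*r^2 + 10*r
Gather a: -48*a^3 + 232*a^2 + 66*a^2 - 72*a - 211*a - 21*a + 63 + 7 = -48*a^3 + 298*a^2 - 304*a + 70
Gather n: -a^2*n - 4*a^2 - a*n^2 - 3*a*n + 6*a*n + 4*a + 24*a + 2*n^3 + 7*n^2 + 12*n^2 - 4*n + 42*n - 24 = -4*a^2 + 28*a + 2*n^3 + n^2*(19 - a) + n*(-a^2 + 3*a + 38) - 24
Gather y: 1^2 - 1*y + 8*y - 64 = 7*y - 63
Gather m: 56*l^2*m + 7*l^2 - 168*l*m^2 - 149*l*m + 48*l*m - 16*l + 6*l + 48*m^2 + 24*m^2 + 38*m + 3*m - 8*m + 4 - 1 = 7*l^2 - 10*l + m^2*(72 - 168*l) + m*(56*l^2 - 101*l + 33) + 3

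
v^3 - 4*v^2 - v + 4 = (v - 4)*(v - 1)*(v + 1)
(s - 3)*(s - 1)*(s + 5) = s^3 + s^2 - 17*s + 15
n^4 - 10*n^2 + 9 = (n - 3)*(n - 1)*(n + 1)*(n + 3)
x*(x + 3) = x^2 + 3*x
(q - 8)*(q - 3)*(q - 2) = q^3 - 13*q^2 + 46*q - 48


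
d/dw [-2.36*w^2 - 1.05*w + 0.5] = -4.72*w - 1.05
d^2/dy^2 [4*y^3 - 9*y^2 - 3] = 24*y - 18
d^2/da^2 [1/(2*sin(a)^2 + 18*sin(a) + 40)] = (-4*sin(a)^4 - 27*sin(a)^3 + 5*sin(a)^2 + 234*sin(a) + 122)/(2*(sin(a)^2 + 9*sin(a) + 20)^3)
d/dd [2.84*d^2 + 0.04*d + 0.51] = 5.68*d + 0.04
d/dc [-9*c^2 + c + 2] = 1 - 18*c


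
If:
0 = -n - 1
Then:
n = -1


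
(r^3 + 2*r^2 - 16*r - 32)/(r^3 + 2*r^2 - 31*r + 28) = (r^2 + 6*r + 8)/(r^2 + 6*r - 7)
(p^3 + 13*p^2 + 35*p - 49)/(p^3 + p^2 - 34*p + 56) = (p^2 + 6*p - 7)/(p^2 - 6*p + 8)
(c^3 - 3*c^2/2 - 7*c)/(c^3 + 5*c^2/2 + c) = (2*c - 7)/(2*c + 1)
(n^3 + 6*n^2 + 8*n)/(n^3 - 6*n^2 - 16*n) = (n + 4)/(n - 8)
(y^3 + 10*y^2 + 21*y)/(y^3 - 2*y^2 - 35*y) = (y^2 + 10*y + 21)/(y^2 - 2*y - 35)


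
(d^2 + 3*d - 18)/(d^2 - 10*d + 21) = (d + 6)/(d - 7)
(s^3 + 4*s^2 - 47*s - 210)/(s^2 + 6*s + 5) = (s^2 - s - 42)/(s + 1)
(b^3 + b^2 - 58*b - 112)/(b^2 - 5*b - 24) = (b^2 + 9*b + 14)/(b + 3)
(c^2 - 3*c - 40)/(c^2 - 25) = (c - 8)/(c - 5)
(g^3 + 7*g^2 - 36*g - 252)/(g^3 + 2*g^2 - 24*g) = (g^2 + g - 42)/(g*(g - 4))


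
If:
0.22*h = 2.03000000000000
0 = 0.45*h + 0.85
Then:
No Solution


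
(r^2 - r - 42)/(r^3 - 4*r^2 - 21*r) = (r + 6)/(r*(r + 3))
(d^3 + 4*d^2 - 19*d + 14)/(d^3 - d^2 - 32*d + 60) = (d^2 + 6*d - 7)/(d^2 + d - 30)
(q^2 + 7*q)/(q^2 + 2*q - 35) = q/(q - 5)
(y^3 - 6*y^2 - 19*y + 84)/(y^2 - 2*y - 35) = (y^2 + y - 12)/(y + 5)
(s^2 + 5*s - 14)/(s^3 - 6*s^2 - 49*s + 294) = (s - 2)/(s^2 - 13*s + 42)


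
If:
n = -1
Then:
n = -1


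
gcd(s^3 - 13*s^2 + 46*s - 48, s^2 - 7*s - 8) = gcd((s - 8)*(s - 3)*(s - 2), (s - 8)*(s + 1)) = s - 8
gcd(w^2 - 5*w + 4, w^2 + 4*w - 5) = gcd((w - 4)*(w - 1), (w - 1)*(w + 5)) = w - 1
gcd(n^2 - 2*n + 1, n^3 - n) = n - 1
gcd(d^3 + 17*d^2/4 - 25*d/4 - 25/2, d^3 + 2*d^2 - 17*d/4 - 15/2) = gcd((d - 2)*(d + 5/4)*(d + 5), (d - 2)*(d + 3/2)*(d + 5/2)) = d - 2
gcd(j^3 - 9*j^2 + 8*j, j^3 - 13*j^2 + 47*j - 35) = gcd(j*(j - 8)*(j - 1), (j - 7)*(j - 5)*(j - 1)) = j - 1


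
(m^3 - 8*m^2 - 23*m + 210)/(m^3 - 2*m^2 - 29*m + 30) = (m - 7)/(m - 1)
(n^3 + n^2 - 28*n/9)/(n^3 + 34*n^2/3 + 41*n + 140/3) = n*(3*n - 4)/(3*(n^2 + 9*n + 20))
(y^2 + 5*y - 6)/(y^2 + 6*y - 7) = (y + 6)/(y + 7)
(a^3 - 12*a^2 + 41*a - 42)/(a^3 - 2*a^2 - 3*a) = (a^2 - 9*a + 14)/(a*(a + 1))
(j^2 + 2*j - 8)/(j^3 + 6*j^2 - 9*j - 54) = (j^2 + 2*j - 8)/(j^3 + 6*j^2 - 9*j - 54)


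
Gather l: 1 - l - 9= -l - 8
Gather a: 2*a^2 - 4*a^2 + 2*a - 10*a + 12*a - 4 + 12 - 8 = -2*a^2 + 4*a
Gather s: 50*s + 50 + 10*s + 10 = 60*s + 60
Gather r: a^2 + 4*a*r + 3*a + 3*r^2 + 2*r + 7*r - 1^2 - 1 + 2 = a^2 + 3*a + 3*r^2 + r*(4*a + 9)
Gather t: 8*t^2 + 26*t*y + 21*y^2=8*t^2 + 26*t*y + 21*y^2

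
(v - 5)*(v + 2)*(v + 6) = v^3 + 3*v^2 - 28*v - 60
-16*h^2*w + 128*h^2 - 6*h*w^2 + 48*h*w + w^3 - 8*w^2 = (-8*h + w)*(2*h + w)*(w - 8)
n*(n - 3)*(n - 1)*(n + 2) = n^4 - 2*n^3 - 5*n^2 + 6*n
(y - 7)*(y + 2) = y^2 - 5*y - 14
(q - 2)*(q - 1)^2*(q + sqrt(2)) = q^4 - 4*q^3 + sqrt(2)*q^3 - 4*sqrt(2)*q^2 + 5*q^2 - 2*q + 5*sqrt(2)*q - 2*sqrt(2)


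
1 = 1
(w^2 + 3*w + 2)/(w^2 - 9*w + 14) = (w^2 + 3*w + 2)/(w^2 - 9*w + 14)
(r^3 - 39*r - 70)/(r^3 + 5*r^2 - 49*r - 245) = (r + 2)/(r + 7)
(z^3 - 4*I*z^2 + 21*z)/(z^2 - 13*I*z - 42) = z*(z + 3*I)/(z - 6*I)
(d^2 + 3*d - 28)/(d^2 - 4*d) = (d + 7)/d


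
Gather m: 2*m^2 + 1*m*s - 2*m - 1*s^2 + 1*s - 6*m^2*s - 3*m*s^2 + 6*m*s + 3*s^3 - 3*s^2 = m^2*(2 - 6*s) + m*(-3*s^2 + 7*s - 2) + 3*s^3 - 4*s^2 + s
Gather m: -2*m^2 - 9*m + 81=-2*m^2 - 9*m + 81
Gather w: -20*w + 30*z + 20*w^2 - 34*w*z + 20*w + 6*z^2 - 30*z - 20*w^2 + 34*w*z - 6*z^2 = 0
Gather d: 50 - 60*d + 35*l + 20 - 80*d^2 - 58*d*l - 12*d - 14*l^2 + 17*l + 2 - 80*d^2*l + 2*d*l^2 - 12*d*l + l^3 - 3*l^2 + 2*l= d^2*(-80*l - 80) + d*(2*l^2 - 70*l - 72) + l^3 - 17*l^2 + 54*l + 72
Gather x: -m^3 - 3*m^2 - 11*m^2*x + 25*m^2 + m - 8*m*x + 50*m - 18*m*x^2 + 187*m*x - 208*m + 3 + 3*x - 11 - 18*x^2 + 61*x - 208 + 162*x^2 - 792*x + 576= -m^3 + 22*m^2 - 157*m + x^2*(144 - 18*m) + x*(-11*m^2 + 179*m - 728) + 360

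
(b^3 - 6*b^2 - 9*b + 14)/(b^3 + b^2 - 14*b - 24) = (b^2 - 8*b + 7)/(b^2 - b - 12)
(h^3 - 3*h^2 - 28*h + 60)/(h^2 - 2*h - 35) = (h^2 - 8*h + 12)/(h - 7)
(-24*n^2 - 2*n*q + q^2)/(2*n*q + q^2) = (-24*n^2 - 2*n*q + q^2)/(q*(2*n + q))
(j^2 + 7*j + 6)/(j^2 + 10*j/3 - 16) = 3*(j + 1)/(3*j - 8)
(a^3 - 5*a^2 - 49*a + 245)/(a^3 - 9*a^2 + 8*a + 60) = (a^2 - 49)/(a^2 - 4*a - 12)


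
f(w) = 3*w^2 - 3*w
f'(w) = 6*w - 3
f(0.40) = -0.72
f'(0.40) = -0.60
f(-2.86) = 33.12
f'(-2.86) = -20.16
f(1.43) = 1.84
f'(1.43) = 5.58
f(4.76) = 53.69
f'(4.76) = 25.56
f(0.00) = 0.00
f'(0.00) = -3.00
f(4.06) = 37.27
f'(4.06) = 21.36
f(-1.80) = 15.12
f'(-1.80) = -13.80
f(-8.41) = 237.41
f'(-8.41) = -53.46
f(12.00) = 396.00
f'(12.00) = 69.00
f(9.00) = 216.00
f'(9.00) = 51.00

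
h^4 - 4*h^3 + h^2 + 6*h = h*(h - 3)*(h - 2)*(h + 1)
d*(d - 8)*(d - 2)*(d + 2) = d^4 - 8*d^3 - 4*d^2 + 32*d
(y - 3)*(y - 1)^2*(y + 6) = y^4 + y^3 - 23*y^2 + 39*y - 18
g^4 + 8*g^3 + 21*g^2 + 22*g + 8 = (g + 1)^2*(g + 2)*(g + 4)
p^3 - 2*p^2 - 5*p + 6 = (p - 3)*(p - 1)*(p + 2)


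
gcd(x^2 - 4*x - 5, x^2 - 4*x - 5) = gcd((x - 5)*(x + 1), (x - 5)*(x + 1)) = x^2 - 4*x - 5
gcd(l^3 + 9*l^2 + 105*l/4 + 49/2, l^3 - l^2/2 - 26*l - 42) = l^2 + 11*l/2 + 7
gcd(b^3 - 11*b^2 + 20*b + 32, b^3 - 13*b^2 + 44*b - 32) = b^2 - 12*b + 32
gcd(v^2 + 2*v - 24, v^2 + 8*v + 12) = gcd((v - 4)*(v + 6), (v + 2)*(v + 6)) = v + 6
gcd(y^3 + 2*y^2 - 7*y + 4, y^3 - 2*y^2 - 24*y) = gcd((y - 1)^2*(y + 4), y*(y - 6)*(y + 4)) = y + 4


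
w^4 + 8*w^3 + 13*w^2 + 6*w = w*(w + 1)^2*(w + 6)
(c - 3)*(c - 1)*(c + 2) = c^3 - 2*c^2 - 5*c + 6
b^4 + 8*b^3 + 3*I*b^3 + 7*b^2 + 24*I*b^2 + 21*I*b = b*(b + 1)*(b + 7)*(b + 3*I)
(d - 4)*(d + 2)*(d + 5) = d^3 + 3*d^2 - 18*d - 40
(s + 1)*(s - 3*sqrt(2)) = s^2 - 3*sqrt(2)*s + s - 3*sqrt(2)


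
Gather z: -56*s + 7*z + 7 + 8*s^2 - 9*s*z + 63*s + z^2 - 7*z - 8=8*s^2 - 9*s*z + 7*s + z^2 - 1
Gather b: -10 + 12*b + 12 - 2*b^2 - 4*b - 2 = -2*b^2 + 8*b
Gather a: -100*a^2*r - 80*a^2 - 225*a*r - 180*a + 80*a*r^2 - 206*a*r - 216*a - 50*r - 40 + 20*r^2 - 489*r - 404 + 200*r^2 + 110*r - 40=a^2*(-100*r - 80) + a*(80*r^2 - 431*r - 396) + 220*r^2 - 429*r - 484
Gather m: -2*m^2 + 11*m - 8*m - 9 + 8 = -2*m^2 + 3*m - 1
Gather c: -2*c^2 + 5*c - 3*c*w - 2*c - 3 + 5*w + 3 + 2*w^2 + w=-2*c^2 + c*(3 - 3*w) + 2*w^2 + 6*w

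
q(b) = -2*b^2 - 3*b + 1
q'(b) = -4*b - 3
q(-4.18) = -21.40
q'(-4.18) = 13.72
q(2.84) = -23.65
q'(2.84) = -14.36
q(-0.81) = 2.12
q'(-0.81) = 0.24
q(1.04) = -4.28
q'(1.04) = -7.16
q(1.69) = -9.78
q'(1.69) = -9.76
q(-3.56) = -13.67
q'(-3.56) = 11.24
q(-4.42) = -24.81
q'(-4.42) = 14.68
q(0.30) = -0.08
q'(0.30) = -4.20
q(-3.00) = -8.00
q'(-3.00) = 9.00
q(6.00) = -89.00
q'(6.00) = -27.00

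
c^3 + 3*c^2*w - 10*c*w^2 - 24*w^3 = (c - 3*w)*(c + 2*w)*(c + 4*w)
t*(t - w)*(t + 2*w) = t^3 + t^2*w - 2*t*w^2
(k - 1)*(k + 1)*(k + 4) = k^3 + 4*k^2 - k - 4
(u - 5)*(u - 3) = u^2 - 8*u + 15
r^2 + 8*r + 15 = (r + 3)*(r + 5)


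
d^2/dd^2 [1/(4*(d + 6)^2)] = 3/(2*(d + 6)^4)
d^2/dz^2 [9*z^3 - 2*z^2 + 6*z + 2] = 54*z - 4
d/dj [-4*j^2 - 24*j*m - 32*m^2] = -8*j - 24*m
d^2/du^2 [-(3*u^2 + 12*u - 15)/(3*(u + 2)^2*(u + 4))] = 2*(-u^4 - 8*u^3 + 30*u^2 + 328*u + 596)/(u^7 + 20*u^6 + 168*u^5 + 768*u^4 + 2064*u^3 + 3264*u^2 + 2816*u + 1024)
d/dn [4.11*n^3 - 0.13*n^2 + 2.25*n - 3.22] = 12.33*n^2 - 0.26*n + 2.25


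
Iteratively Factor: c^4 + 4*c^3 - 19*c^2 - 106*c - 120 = (c + 2)*(c^3 + 2*c^2 - 23*c - 60) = (c + 2)*(c + 3)*(c^2 - c - 20) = (c - 5)*(c + 2)*(c + 3)*(c + 4)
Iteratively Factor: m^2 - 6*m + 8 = (m - 4)*(m - 2)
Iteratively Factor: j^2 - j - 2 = (j - 2)*(j + 1)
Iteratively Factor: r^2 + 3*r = (r + 3)*(r)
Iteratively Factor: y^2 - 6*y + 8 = (y - 4)*(y - 2)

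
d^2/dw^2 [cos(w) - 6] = -cos(w)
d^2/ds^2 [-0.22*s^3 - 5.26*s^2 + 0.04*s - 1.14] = -1.32*s - 10.52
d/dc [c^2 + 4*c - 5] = 2*c + 4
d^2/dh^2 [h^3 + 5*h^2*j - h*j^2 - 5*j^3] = 6*h + 10*j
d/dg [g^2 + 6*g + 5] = 2*g + 6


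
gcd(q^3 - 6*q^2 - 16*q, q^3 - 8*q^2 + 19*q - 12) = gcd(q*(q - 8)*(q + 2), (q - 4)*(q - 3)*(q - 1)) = 1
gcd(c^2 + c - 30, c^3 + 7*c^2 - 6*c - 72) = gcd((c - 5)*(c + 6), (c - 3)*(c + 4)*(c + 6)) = c + 6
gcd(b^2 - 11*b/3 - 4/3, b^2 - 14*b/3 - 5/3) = b + 1/3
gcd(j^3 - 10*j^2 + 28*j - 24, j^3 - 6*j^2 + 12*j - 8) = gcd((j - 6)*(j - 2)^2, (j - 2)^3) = j^2 - 4*j + 4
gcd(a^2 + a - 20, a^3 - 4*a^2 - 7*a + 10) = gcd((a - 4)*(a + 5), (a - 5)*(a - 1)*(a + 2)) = 1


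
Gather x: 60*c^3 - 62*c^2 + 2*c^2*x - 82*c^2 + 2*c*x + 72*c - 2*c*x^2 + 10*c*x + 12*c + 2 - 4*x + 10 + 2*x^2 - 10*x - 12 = 60*c^3 - 144*c^2 + 84*c + x^2*(2 - 2*c) + x*(2*c^2 + 12*c - 14)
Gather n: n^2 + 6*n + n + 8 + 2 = n^2 + 7*n + 10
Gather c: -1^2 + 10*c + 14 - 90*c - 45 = -80*c - 32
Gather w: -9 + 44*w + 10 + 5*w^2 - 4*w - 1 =5*w^2 + 40*w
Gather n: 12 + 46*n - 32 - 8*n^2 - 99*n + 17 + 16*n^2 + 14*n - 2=8*n^2 - 39*n - 5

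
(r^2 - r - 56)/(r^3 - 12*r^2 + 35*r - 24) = (r + 7)/(r^2 - 4*r + 3)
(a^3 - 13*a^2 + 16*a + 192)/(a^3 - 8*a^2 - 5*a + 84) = (a^2 - 16*a + 64)/(a^2 - 11*a + 28)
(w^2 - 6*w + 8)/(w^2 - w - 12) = (w - 2)/(w + 3)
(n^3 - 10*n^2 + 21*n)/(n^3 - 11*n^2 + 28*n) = (n - 3)/(n - 4)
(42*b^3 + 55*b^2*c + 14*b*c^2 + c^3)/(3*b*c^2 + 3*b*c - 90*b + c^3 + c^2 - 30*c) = (42*b^3 + 55*b^2*c + 14*b*c^2 + c^3)/(3*b*c^2 + 3*b*c - 90*b + c^3 + c^2 - 30*c)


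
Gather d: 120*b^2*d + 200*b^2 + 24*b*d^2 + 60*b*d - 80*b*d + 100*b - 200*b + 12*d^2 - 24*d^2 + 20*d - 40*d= 200*b^2 - 100*b + d^2*(24*b - 12) + d*(120*b^2 - 20*b - 20)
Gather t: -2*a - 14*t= -2*a - 14*t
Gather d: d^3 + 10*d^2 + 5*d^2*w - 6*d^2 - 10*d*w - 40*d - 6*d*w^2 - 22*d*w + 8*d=d^3 + d^2*(5*w + 4) + d*(-6*w^2 - 32*w - 32)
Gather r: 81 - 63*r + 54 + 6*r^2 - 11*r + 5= 6*r^2 - 74*r + 140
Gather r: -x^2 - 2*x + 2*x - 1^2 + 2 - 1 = -x^2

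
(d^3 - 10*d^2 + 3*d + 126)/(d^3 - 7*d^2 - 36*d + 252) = (d + 3)/(d + 6)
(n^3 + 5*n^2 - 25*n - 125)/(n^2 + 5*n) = n - 25/n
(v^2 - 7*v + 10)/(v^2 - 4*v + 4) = (v - 5)/(v - 2)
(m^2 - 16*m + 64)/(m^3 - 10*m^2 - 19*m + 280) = (m - 8)/(m^2 - 2*m - 35)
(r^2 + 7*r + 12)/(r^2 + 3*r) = (r + 4)/r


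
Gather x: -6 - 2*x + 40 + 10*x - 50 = 8*x - 16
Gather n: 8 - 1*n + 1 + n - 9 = 0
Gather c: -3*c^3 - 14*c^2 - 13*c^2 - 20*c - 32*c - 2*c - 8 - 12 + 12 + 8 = -3*c^3 - 27*c^2 - 54*c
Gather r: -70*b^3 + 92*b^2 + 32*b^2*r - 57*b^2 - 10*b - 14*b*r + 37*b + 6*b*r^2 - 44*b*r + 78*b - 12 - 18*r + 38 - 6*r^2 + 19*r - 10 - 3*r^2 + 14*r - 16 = -70*b^3 + 35*b^2 + 105*b + r^2*(6*b - 9) + r*(32*b^2 - 58*b + 15)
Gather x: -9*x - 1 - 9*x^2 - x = -9*x^2 - 10*x - 1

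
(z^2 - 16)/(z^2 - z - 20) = (z - 4)/(z - 5)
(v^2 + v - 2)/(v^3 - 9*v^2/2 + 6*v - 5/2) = 2*(v + 2)/(2*v^2 - 7*v + 5)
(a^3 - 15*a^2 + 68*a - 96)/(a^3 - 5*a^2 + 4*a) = (a^2 - 11*a + 24)/(a*(a - 1))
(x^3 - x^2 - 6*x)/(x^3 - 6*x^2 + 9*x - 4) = x*(x^2 - x - 6)/(x^3 - 6*x^2 + 9*x - 4)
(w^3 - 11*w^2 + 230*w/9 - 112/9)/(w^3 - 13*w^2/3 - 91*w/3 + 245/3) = (3*w^2 - 26*w + 16)/(3*(w^2 - 2*w - 35))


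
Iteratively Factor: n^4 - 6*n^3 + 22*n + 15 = (n + 1)*(n^3 - 7*n^2 + 7*n + 15) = (n + 1)^2*(n^2 - 8*n + 15) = (n - 3)*(n + 1)^2*(n - 5)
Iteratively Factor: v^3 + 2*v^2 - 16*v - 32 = (v - 4)*(v^2 + 6*v + 8) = (v - 4)*(v + 4)*(v + 2)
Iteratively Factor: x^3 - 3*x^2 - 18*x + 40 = (x - 2)*(x^2 - x - 20) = (x - 2)*(x + 4)*(x - 5)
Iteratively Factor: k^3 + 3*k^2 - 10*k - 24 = (k + 4)*(k^2 - k - 6) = (k + 2)*(k + 4)*(k - 3)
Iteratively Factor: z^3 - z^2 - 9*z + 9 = (z - 3)*(z^2 + 2*z - 3) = (z - 3)*(z - 1)*(z + 3)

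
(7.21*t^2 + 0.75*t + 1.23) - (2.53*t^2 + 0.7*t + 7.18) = 4.68*t^2 + 0.05*t - 5.95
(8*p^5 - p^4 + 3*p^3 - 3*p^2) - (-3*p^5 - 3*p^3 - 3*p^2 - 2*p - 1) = 11*p^5 - p^4 + 6*p^3 + 2*p + 1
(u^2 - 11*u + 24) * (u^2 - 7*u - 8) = u^4 - 18*u^3 + 93*u^2 - 80*u - 192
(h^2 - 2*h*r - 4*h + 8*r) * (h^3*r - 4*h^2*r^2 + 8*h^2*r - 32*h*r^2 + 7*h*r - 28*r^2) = h^5*r - 6*h^4*r^2 + 4*h^4*r + 8*h^3*r^3 - 24*h^3*r^2 - 25*h^3*r + 32*h^2*r^3 + 150*h^2*r^2 - 28*h^2*r - 200*h*r^3 + 168*h*r^2 - 224*r^3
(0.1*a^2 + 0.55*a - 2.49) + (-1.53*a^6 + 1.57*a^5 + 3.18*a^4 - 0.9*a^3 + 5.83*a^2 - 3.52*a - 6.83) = -1.53*a^6 + 1.57*a^5 + 3.18*a^4 - 0.9*a^3 + 5.93*a^2 - 2.97*a - 9.32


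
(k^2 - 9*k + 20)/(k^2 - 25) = (k - 4)/(k + 5)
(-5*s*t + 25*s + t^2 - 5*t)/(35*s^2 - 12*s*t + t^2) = (5 - t)/(7*s - t)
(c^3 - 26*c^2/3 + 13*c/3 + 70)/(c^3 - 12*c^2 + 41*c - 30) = (c + 7/3)/(c - 1)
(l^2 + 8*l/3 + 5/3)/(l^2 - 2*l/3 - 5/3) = (3*l + 5)/(3*l - 5)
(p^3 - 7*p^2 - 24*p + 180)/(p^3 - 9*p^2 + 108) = (p + 5)/(p + 3)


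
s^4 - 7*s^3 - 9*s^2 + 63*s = s*(s - 7)*(s - 3)*(s + 3)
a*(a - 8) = a^2 - 8*a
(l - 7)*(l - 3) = l^2 - 10*l + 21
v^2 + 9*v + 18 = (v + 3)*(v + 6)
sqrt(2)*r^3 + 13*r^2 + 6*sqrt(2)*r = r*(r + 6*sqrt(2))*(sqrt(2)*r + 1)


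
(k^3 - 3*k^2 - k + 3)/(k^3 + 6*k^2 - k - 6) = (k - 3)/(k + 6)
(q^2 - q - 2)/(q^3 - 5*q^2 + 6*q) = (q + 1)/(q*(q - 3))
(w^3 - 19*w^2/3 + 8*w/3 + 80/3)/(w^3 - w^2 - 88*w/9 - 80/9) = 3*(w - 4)/(3*w + 4)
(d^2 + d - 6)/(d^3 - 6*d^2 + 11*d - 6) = (d + 3)/(d^2 - 4*d + 3)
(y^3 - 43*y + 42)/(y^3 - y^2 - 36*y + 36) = (y + 7)/(y + 6)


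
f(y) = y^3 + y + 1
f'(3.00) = 28.00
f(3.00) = 31.00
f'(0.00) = 1.00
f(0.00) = 1.00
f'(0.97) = 3.82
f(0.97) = 2.88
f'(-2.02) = 13.24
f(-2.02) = -9.26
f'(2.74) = 23.52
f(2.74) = 24.31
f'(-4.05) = 50.21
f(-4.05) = -69.48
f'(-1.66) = 9.27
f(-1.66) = -5.23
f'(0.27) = 1.22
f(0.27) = 1.29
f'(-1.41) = 6.96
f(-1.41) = -3.21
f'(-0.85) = 3.17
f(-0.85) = -0.46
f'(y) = 3*y^2 + 1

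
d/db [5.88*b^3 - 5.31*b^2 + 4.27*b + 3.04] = 17.64*b^2 - 10.62*b + 4.27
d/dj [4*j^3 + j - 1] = 12*j^2 + 1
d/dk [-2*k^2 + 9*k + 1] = 9 - 4*k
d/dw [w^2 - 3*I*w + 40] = 2*w - 3*I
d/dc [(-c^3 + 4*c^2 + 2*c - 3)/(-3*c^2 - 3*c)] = 1/3 - 1/c^2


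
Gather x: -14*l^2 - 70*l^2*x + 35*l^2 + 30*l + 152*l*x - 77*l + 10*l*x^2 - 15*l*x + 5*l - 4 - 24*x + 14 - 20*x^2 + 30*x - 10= 21*l^2 - 42*l + x^2*(10*l - 20) + x*(-70*l^2 + 137*l + 6)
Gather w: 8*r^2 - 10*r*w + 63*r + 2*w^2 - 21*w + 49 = 8*r^2 + 63*r + 2*w^2 + w*(-10*r - 21) + 49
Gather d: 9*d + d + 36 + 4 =10*d + 40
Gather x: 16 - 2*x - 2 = 14 - 2*x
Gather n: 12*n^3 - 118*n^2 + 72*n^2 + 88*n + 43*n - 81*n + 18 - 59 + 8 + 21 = 12*n^3 - 46*n^2 + 50*n - 12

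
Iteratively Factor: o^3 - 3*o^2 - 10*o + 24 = (o + 3)*(o^2 - 6*o + 8) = (o - 2)*(o + 3)*(o - 4)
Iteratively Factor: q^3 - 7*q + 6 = (q - 1)*(q^2 + q - 6) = (q - 1)*(q + 3)*(q - 2)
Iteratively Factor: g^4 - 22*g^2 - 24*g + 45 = (g - 5)*(g^3 + 5*g^2 + 3*g - 9) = (g - 5)*(g - 1)*(g^2 + 6*g + 9) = (g - 5)*(g - 1)*(g + 3)*(g + 3)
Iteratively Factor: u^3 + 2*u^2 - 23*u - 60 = (u - 5)*(u^2 + 7*u + 12) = (u - 5)*(u + 3)*(u + 4)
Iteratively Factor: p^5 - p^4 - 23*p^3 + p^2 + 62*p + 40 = (p + 1)*(p^4 - 2*p^3 - 21*p^2 + 22*p + 40) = (p + 1)*(p + 4)*(p^3 - 6*p^2 + 3*p + 10) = (p + 1)^2*(p + 4)*(p^2 - 7*p + 10) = (p - 2)*(p + 1)^2*(p + 4)*(p - 5)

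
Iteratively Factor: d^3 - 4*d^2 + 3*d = (d - 3)*(d^2 - d) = (d - 3)*(d - 1)*(d)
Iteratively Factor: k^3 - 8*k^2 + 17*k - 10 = (k - 2)*(k^2 - 6*k + 5) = (k - 5)*(k - 2)*(k - 1)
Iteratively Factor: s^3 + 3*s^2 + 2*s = (s + 2)*(s^2 + s) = s*(s + 2)*(s + 1)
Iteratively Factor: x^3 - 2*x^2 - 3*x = (x)*(x^2 - 2*x - 3) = x*(x - 3)*(x + 1)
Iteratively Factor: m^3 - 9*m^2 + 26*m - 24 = (m - 4)*(m^2 - 5*m + 6) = (m - 4)*(m - 2)*(m - 3)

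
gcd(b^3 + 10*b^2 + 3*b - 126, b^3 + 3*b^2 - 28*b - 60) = b + 6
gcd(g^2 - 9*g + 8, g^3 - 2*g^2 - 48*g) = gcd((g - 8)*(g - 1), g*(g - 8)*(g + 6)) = g - 8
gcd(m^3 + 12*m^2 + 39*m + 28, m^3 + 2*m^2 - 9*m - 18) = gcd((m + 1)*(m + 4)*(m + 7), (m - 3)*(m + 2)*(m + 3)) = 1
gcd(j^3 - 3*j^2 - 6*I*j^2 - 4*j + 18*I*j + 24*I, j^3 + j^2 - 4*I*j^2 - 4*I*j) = j + 1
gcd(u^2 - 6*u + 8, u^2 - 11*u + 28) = u - 4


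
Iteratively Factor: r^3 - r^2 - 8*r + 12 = (r - 2)*(r^2 + r - 6) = (r - 2)*(r + 3)*(r - 2)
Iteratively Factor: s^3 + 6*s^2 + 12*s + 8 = (s + 2)*(s^2 + 4*s + 4) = (s + 2)^2*(s + 2)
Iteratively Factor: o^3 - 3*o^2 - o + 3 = (o - 1)*(o^2 - 2*o - 3) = (o - 1)*(o + 1)*(o - 3)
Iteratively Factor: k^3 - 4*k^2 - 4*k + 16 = (k + 2)*(k^2 - 6*k + 8) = (k - 2)*(k + 2)*(k - 4)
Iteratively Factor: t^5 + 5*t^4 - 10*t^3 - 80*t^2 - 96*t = (t + 2)*(t^4 + 3*t^3 - 16*t^2 - 48*t) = (t + 2)*(t + 3)*(t^3 - 16*t) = (t - 4)*(t + 2)*(t + 3)*(t^2 + 4*t) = (t - 4)*(t + 2)*(t + 3)*(t + 4)*(t)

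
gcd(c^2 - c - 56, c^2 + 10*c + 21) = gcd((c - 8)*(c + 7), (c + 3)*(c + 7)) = c + 7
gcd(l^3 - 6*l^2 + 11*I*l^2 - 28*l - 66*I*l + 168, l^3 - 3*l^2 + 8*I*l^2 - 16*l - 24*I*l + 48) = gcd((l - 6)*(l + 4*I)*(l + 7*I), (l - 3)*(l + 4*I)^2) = l + 4*I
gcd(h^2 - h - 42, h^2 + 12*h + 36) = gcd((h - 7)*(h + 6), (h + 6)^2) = h + 6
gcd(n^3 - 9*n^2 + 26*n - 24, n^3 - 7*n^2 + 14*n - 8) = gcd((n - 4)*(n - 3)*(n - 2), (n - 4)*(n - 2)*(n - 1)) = n^2 - 6*n + 8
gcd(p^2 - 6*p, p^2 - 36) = p - 6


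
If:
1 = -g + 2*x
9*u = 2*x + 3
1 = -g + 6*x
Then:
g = -1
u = 1/3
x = 0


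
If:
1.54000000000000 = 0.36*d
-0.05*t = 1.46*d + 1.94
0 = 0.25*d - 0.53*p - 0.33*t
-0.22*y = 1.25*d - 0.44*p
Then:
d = 4.28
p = 103.95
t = -163.71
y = 183.60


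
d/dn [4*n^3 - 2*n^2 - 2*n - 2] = 12*n^2 - 4*n - 2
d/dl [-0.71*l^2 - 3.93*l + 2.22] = -1.42*l - 3.93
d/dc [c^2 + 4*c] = 2*c + 4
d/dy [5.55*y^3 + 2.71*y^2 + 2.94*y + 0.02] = 16.65*y^2 + 5.42*y + 2.94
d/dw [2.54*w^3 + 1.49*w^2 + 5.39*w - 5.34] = 7.62*w^2 + 2.98*w + 5.39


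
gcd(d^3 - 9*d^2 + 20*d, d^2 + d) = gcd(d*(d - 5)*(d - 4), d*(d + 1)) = d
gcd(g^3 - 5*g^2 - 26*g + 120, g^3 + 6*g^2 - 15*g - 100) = g^2 + g - 20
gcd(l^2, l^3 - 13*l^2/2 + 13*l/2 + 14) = 1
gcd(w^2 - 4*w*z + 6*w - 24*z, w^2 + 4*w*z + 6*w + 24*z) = w + 6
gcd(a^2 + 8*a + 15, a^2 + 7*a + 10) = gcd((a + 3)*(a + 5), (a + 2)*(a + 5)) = a + 5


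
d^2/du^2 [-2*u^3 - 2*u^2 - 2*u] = -12*u - 4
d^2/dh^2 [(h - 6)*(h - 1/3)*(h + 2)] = 6*h - 26/3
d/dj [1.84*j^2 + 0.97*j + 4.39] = 3.68*j + 0.97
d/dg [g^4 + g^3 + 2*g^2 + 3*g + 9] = 4*g^3 + 3*g^2 + 4*g + 3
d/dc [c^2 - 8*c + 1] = 2*c - 8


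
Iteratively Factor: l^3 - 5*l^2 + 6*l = (l)*(l^2 - 5*l + 6) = l*(l - 3)*(l - 2)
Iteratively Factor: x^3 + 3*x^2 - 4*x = (x + 4)*(x^2 - x) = (x - 1)*(x + 4)*(x)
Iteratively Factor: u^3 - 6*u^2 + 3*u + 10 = (u - 2)*(u^2 - 4*u - 5) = (u - 2)*(u + 1)*(u - 5)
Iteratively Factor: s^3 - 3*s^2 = (s)*(s^2 - 3*s) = s*(s - 3)*(s)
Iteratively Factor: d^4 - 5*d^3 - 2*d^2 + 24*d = (d)*(d^3 - 5*d^2 - 2*d + 24) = d*(d - 4)*(d^2 - d - 6) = d*(d - 4)*(d - 3)*(d + 2)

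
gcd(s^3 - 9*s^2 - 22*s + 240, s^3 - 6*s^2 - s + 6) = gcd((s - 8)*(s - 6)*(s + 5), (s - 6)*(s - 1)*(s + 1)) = s - 6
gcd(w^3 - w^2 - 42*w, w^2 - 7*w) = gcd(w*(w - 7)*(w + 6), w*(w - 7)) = w^2 - 7*w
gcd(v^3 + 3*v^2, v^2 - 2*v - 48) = 1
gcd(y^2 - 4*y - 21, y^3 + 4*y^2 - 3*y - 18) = y + 3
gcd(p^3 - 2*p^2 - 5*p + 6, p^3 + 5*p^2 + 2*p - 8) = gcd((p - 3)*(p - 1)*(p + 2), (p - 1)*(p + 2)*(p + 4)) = p^2 + p - 2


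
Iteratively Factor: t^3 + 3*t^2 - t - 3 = (t + 1)*(t^2 + 2*t - 3) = (t - 1)*(t + 1)*(t + 3)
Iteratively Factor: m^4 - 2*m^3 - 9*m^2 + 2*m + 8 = (m - 1)*(m^3 - m^2 - 10*m - 8) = (m - 1)*(m + 1)*(m^2 - 2*m - 8) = (m - 1)*(m + 1)*(m + 2)*(m - 4)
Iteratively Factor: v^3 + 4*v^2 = (v)*(v^2 + 4*v) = v*(v + 4)*(v)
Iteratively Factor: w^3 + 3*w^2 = (w + 3)*(w^2) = w*(w + 3)*(w)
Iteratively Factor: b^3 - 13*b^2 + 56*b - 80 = (b - 5)*(b^2 - 8*b + 16) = (b - 5)*(b - 4)*(b - 4)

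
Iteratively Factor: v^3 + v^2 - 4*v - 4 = (v - 2)*(v^2 + 3*v + 2) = (v - 2)*(v + 1)*(v + 2)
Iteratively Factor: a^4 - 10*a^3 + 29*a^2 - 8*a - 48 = (a - 3)*(a^3 - 7*a^2 + 8*a + 16) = (a - 4)*(a - 3)*(a^2 - 3*a - 4) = (a - 4)*(a - 3)*(a + 1)*(a - 4)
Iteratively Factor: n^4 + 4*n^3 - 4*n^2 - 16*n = (n + 2)*(n^3 + 2*n^2 - 8*n) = n*(n + 2)*(n^2 + 2*n - 8) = n*(n + 2)*(n + 4)*(n - 2)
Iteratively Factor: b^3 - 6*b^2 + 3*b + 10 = (b + 1)*(b^2 - 7*b + 10) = (b - 5)*(b + 1)*(b - 2)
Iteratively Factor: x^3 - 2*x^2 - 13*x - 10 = (x + 2)*(x^2 - 4*x - 5) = (x + 1)*(x + 2)*(x - 5)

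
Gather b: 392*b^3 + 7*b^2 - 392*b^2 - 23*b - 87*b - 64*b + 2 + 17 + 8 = 392*b^3 - 385*b^2 - 174*b + 27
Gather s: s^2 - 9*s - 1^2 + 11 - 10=s^2 - 9*s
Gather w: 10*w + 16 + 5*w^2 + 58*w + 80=5*w^2 + 68*w + 96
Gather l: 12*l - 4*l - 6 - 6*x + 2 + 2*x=8*l - 4*x - 4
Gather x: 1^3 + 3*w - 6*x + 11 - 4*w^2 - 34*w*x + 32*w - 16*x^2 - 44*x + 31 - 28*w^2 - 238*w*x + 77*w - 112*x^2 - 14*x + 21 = -32*w^2 + 112*w - 128*x^2 + x*(-272*w - 64) + 64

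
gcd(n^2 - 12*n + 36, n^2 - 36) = n - 6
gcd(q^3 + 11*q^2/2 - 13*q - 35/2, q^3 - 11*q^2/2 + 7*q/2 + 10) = q^2 - 3*q/2 - 5/2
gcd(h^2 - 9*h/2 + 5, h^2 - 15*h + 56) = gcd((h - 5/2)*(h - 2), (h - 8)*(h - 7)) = 1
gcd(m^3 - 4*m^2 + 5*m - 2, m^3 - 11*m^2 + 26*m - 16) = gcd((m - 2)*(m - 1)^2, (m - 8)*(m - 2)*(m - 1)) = m^2 - 3*m + 2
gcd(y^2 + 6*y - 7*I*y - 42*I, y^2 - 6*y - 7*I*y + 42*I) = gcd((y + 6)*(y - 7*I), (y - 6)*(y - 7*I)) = y - 7*I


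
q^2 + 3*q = q*(q + 3)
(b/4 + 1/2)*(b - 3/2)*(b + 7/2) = b^3/4 + b^2 - 5*b/16 - 21/8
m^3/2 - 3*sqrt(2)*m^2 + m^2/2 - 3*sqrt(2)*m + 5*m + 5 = (m/2 + 1/2)*(m - 5*sqrt(2))*(m - sqrt(2))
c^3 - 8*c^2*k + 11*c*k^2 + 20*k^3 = (c - 5*k)*(c - 4*k)*(c + k)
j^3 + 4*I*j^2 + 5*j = j*(j - I)*(j + 5*I)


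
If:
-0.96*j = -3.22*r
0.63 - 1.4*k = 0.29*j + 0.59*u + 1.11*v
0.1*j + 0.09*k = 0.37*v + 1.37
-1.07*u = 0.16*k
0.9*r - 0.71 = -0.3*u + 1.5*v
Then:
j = -229.69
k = 88.67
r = -68.48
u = -13.26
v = -44.21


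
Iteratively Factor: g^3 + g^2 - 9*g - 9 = (g - 3)*(g^2 + 4*g + 3) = (g - 3)*(g + 3)*(g + 1)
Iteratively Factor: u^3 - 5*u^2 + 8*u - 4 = (u - 2)*(u^2 - 3*u + 2) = (u - 2)^2*(u - 1)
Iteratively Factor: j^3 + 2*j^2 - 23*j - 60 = (j + 4)*(j^2 - 2*j - 15) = (j + 3)*(j + 4)*(j - 5)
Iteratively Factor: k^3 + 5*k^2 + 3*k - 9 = (k + 3)*(k^2 + 2*k - 3) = (k - 1)*(k + 3)*(k + 3)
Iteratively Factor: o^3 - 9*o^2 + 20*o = (o)*(o^2 - 9*o + 20) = o*(o - 4)*(o - 5)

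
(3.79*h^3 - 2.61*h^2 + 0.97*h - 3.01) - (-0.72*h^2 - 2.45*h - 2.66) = 3.79*h^3 - 1.89*h^2 + 3.42*h - 0.35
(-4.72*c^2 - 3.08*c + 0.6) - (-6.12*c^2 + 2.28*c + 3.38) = 1.4*c^2 - 5.36*c - 2.78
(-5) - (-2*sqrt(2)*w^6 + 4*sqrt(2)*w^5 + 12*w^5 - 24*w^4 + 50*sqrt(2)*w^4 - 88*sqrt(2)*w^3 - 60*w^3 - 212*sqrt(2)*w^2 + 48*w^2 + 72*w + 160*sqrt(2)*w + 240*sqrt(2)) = 2*sqrt(2)*w^6 - 12*w^5 - 4*sqrt(2)*w^5 - 50*sqrt(2)*w^4 + 24*w^4 + 60*w^3 + 88*sqrt(2)*w^3 - 48*w^2 + 212*sqrt(2)*w^2 - 160*sqrt(2)*w - 72*w - 240*sqrt(2) - 5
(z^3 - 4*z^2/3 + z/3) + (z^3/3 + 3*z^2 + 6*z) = 4*z^3/3 + 5*z^2/3 + 19*z/3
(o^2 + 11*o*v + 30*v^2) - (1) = o^2 + 11*o*v + 30*v^2 - 1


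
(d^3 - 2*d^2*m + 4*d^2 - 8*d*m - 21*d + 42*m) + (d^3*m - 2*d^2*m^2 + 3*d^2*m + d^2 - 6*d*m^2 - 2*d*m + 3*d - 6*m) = d^3*m + d^3 - 2*d^2*m^2 + d^2*m + 5*d^2 - 6*d*m^2 - 10*d*m - 18*d + 36*m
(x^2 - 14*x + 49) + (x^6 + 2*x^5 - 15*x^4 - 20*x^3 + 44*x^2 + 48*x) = x^6 + 2*x^5 - 15*x^4 - 20*x^3 + 45*x^2 + 34*x + 49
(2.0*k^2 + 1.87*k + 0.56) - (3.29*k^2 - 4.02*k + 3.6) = -1.29*k^2 + 5.89*k - 3.04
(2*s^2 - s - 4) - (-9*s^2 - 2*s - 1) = 11*s^2 + s - 3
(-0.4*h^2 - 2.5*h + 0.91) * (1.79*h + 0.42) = -0.716*h^3 - 4.643*h^2 + 0.5789*h + 0.3822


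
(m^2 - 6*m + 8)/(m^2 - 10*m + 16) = (m - 4)/(m - 8)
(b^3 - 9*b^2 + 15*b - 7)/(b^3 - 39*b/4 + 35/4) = 4*(b^2 - 8*b + 7)/(4*b^2 + 4*b - 35)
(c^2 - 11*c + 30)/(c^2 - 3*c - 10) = (c - 6)/(c + 2)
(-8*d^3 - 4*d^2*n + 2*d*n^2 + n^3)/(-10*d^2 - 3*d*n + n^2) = (4*d^2 - n^2)/(5*d - n)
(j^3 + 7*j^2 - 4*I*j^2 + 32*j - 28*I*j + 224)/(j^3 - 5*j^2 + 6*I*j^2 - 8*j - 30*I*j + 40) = (j^2 + j*(7 - 8*I) - 56*I)/(j^2 + j*(-5 + 2*I) - 10*I)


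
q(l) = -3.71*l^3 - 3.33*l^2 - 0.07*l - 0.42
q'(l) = -11.13*l^2 - 6.66*l - 0.07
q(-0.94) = -0.22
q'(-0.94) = -3.64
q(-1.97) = 15.16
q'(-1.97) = -30.14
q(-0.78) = -0.63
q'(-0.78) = -1.65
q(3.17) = -152.29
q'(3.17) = -133.03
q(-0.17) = -0.49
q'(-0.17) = 0.74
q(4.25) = -345.67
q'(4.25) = -229.41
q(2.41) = -71.86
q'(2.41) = -80.76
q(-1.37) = 2.97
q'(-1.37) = -11.84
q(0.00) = -0.42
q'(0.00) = -0.07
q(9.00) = -2975.37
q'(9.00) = -961.54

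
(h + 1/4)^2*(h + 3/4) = h^3 + 5*h^2/4 + 7*h/16 + 3/64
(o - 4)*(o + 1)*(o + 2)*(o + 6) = o^4 + 5*o^3 - 16*o^2 - 68*o - 48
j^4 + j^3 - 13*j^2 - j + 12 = (j - 3)*(j - 1)*(j + 1)*(j + 4)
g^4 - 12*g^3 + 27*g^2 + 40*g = g*(g - 8)*(g - 5)*(g + 1)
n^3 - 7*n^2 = n^2*(n - 7)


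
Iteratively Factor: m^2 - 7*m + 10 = (m - 2)*(m - 5)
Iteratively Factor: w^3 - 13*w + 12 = (w + 4)*(w^2 - 4*w + 3) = (w - 3)*(w + 4)*(w - 1)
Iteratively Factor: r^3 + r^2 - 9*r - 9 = (r - 3)*(r^2 + 4*r + 3) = (r - 3)*(r + 3)*(r + 1)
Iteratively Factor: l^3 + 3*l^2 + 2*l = (l + 2)*(l^2 + l) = (l + 1)*(l + 2)*(l)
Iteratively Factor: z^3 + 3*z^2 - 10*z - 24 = (z + 2)*(z^2 + z - 12) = (z - 3)*(z + 2)*(z + 4)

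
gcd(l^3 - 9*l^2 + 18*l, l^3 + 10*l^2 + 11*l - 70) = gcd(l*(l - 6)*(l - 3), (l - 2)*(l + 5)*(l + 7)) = 1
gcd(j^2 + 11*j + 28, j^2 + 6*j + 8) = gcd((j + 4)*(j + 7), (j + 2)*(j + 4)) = j + 4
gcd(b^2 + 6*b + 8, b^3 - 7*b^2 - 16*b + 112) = b + 4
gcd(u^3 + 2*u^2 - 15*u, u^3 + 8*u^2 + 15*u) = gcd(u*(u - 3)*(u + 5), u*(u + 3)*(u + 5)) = u^2 + 5*u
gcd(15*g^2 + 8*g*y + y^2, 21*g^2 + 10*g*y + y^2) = 3*g + y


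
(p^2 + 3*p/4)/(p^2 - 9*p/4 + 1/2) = p*(4*p + 3)/(4*p^2 - 9*p + 2)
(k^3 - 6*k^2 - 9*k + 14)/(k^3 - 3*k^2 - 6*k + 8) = (k - 7)/(k - 4)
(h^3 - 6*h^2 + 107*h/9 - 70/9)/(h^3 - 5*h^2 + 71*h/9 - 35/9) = (h - 2)/(h - 1)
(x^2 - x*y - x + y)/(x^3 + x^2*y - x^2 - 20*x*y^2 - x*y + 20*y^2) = (x - y)/(x^2 + x*y - 20*y^2)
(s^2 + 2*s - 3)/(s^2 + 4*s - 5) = (s + 3)/(s + 5)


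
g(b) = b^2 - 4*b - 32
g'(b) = 2*b - 4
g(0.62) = -34.10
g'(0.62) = -2.76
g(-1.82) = -21.41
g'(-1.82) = -7.64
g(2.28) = -35.92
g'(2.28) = 0.56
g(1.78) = -35.95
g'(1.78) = -0.44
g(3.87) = -32.50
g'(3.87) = 3.74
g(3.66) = -33.24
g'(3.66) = 3.32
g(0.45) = -33.60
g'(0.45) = -3.10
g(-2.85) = -12.48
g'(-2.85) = -9.70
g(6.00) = -20.00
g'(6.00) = 8.00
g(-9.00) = 85.00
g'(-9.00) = -22.00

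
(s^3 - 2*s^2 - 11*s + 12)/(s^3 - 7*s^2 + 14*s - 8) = (s + 3)/(s - 2)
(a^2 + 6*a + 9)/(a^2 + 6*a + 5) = (a^2 + 6*a + 9)/(a^2 + 6*a + 5)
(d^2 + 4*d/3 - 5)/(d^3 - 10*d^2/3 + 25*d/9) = 3*(d + 3)/(d*(3*d - 5))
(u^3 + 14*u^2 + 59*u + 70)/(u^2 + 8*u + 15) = (u^2 + 9*u + 14)/(u + 3)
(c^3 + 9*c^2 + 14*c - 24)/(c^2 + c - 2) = (c^2 + 10*c + 24)/(c + 2)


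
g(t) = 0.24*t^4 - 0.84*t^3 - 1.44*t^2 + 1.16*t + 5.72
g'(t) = 0.96*t^3 - 2.52*t^2 - 2.88*t + 1.16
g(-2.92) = 28.42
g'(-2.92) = -35.82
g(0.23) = 5.90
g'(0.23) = 0.38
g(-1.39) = 4.48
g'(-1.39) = -2.28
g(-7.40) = 978.35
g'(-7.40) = -504.54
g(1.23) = 3.95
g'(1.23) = -4.41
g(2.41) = -3.51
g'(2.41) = -6.98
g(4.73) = 10.23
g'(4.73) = 32.75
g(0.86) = 5.25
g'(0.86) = -2.57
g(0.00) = 5.72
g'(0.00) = 1.16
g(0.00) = 5.72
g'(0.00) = 1.16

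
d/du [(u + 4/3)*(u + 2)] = 2*u + 10/3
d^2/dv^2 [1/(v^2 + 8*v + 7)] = 2*(-v^2 - 8*v + 4*(v + 4)^2 - 7)/(v^2 + 8*v + 7)^3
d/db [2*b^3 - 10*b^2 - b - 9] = 6*b^2 - 20*b - 1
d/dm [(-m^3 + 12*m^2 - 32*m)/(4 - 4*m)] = (2*m^3 - 15*m^2 + 24*m - 32)/(4*(m^2 - 2*m + 1))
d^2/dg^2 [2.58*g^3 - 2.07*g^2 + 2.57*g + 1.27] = 15.48*g - 4.14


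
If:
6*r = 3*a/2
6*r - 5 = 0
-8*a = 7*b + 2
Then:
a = 10/3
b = -86/21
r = 5/6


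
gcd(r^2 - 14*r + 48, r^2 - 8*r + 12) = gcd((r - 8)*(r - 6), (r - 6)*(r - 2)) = r - 6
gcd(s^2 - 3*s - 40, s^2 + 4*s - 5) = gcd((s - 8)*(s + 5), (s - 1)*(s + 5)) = s + 5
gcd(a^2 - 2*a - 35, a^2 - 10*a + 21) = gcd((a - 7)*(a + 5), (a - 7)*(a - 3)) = a - 7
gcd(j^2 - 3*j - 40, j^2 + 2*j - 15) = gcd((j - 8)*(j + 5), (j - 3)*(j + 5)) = j + 5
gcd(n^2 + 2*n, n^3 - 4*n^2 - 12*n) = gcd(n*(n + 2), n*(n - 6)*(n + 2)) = n^2 + 2*n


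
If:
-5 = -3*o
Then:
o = 5/3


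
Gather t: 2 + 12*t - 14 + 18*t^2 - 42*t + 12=18*t^2 - 30*t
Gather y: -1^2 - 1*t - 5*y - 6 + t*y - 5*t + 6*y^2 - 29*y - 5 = -6*t + 6*y^2 + y*(t - 34) - 12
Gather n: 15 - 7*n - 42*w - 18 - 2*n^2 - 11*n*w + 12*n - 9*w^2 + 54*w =-2*n^2 + n*(5 - 11*w) - 9*w^2 + 12*w - 3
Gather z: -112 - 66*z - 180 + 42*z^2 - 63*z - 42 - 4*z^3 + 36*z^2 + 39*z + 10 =-4*z^3 + 78*z^2 - 90*z - 324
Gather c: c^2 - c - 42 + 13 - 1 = c^2 - c - 30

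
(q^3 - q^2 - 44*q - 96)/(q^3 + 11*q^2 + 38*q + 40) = (q^2 - 5*q - 24)/(q^2 + 7*q + 10)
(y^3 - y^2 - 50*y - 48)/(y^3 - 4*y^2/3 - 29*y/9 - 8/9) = 9*(y^2 - 2*y - 48)/(9*y^2 - 21*y - 8)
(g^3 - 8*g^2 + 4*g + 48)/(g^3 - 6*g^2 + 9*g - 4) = (g^2 - 4*g - 12)/(g^2 - 2*g + 1)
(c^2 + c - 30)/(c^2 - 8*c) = (c^2 + c - 30)/(c*(c - 8))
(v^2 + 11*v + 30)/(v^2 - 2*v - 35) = (v + 6)/(v - 7)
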